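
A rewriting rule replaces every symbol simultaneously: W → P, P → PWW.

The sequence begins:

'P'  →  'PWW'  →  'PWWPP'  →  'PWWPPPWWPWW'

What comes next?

Apply φ to PWWPPPWWPWW symbol by symbol: P→PWW, W→P, W→P, P→PWW, P→PWW, P→PWW, W→P, W→P, P→PWW, W→P, W→P; joined: PWW P P PWW PWW PWW P P PWW P P.

PWWPPPWWPWWPWWPPPWWPP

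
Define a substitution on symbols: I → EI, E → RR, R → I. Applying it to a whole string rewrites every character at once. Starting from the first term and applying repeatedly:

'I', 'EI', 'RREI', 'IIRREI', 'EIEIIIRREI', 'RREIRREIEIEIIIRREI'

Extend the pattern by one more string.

IIRREIIIRREIRREIRREIEIEIIIRREI

Applying the rule to each of the 18 symbols of RREIRREIEIEIIIRREI gives the pieces I I RR EI I I RR EI RR EI RR EI EI EI I I RR EI, which concatenate to the answer.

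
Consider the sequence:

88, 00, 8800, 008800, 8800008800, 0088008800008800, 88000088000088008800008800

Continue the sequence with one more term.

Each term (from the third on) is the two preceding terms concatenated in order: term 3 = 88·00 = 8800.
So term 8 is 0088008800008800·88000088000088008800008800.

008800880000880088000088000088008800008800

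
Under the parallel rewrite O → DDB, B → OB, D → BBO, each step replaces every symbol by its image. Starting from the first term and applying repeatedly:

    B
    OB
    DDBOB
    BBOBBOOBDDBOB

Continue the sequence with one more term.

Applying the rule to each of the 13 symbols of BBOBBOOBDDBOB gives the pieces OB OB DDB OB OB DDB DDB OB BBO BBO OB DDB OB, which concatenate to the answer.

OBOBDDBOBOBDDBDDBOBBBOBBOOBDDBOB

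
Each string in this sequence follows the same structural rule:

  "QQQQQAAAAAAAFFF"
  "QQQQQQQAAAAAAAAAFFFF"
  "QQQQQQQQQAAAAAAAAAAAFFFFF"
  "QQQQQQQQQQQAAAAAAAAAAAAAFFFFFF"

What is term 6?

QQQQQQQQQQQQQQQAAAAAAAAAAAAAAAAAFFFFFFFF

Reading off run lengths: Q runs 5, 7, 9, 11; A runs 7, 9, 11, 13; F runs 3, 4, 5, 6 — each is linear in n, where the shown terms are n = 3, 4, 5, 6.
For term 6, n = 8, so the run lengths are 15, 17, 8.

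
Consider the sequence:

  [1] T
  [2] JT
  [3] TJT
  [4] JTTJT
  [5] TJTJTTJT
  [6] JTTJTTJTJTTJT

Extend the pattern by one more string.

TJTJTTJTJTTJTTJTJTTJT

This is a Fibonacci-style word recurrence s(k) = s(k−2)·s(k−1): e.g. T·JT = TJT.
Continuing: TJTJTTJT · JTTJTTJTJTTJT gives term 7.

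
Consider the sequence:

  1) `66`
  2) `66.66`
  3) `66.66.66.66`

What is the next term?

66.66.66.66.66.66.66.66

Every step duplicates the string with '.' between the halves.
So the next term is two copies of 66.66.66.66 with '.' between the halves.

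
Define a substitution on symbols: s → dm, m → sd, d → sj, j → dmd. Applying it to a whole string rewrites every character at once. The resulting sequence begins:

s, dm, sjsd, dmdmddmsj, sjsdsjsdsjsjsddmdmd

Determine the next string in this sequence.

Replace each of the 19 characters of sjsdsjsdsjsjsddmdmd in place — dm dmd dm sj dm dmd dm sj dm dmd dm dmd dm sj sj sd sj sd sj — and concatenate.

dmdmddmsjdmdmddmsjdmdmddmdmddmsjsjsdsjsdsj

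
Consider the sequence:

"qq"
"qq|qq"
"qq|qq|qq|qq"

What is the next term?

Each string is two copies of the previous one joined by '|'.
One more doubling of qq|qq|qq|qq gives the answer.

qq|qq|qq|qq|qq|qq|qq|qq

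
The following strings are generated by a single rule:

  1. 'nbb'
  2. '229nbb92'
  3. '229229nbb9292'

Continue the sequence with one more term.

Every step adds 229 to the front and 92 to the end of the previous string.
So the next term is 229·229229nbb9292·92.

229229229nbb929292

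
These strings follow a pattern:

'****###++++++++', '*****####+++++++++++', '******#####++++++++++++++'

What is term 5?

Reading off run lengths: * runs 4, 5, 6; # runs 3, 4, 5; + runs 8, 11, 14 — each is linear in n, where the shown terms are n = 3, 4, 5.
At n = 7 the blocks have lengths 8, 7, 20.

********#######++++++++++++++++++++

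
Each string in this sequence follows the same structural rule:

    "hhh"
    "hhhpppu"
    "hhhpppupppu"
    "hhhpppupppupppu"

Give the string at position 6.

Each term is the previous one with pppu appended.
From hhhpppupppupppu, 2 further steps: hhhpppupppupppu → hhhpppupppupppupppu → (answer).

hhhpppupppupppupppupppu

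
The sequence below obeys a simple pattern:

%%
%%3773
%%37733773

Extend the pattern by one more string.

Every step adds 3773 to the end: s(k+1) = s(k)·3773.
So the next term is %%37733773·3773.

%%377337733773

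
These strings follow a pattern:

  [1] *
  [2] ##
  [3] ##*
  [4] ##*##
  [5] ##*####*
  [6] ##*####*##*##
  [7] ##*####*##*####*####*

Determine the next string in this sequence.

##*####*##*####*####*##*####*##*##

From term 3 onward, concatenate the last term with the second-to-last: ##·* = ##*, ##*·## = ##*##, …
The next term joins ##*####*##*####*####* and ##*####*##*##.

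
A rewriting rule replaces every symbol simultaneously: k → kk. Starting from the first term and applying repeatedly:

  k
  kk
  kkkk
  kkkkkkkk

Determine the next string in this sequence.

Expanding kkkkkkkk: k→kk, k→kk, k→kk, k→kk, k→kk, k→kk, k→kk, k→kk. Concatenated: kk kk kk kk kk kk kk kk.

kkkkkkkkkkkkkkkk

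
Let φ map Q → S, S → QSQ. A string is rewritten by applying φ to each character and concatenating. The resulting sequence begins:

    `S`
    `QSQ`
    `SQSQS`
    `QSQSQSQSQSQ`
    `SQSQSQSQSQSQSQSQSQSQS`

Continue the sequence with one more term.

Rewriting the 21 symbols of SQSQSQSQSQSQSQSQSQSQS one by one yields QSQ S QSQ S QSQ S QSQ S QSQ S QSQ S QSQ S QSQ S QSQ S QSQ S QSQ; concatenated:

QSQSQSQSQSQSQSQSQSQSQSQSQSQSQSQSQSQSQSQSQSQ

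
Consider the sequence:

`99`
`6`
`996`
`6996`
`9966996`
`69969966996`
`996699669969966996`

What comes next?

Each term (from the third on) is the two preceding terms concatenated in order: term 3 = 99·6 = 996.
So term 8 is 69969966996·996699669969966996.

69969966996996699669969966996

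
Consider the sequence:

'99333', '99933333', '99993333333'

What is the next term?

99999333333333

Term n consists of n+1 9's, followed by 2n+1 3's (n = 1, 2, …).
Setting n = 4 gives 5, 9 characters in each block.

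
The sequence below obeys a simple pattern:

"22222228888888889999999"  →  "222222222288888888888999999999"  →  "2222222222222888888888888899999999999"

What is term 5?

Term n consists of 3n-2 2's, followed by 2n+3 8's, followed by 2n+1 9's, where the shown terms are n = 3, 4, 5.
Setting n = 7 gives 19, 17, 15 characters in each block.

222222222222222222288888888888888888999999999999999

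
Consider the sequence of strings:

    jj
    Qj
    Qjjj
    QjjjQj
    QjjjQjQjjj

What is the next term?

QjjjQjQjjjQjjjQj

From term 3 onward, concatenate the last term with the second-to-last: Qj·jj = Qjjj, Qjjj·Qj = QjjjQj, …
The next term joins QjjjQjQjjj and QjjjQj.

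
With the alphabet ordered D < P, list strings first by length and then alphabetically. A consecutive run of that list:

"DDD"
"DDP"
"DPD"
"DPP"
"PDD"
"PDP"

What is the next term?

Find the rightmost character of PDP below P, bump it to the next letter, and reset everything to its right to D.

PPD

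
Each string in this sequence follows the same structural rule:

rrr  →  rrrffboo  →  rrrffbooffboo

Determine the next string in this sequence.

Every step adds ffboo to the end: s(k+1) = s(k)·ffboo.
One more step from rrrffbooffboo gives the answer.

rrrffbooffbooffboo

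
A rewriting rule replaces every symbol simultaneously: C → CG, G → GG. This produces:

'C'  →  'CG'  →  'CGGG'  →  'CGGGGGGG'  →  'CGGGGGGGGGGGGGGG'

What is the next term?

Applying the rule to each of the 16 symbols of CGGGGGGGGGGGGGGG gives the pieces CG GG GG GG GG GG GG GG GG GG GG GG GG GG GG GG, which concatenate to the answer.

CGGGGGGGGGGGGGGGGGGGGGGGGGGGGGGG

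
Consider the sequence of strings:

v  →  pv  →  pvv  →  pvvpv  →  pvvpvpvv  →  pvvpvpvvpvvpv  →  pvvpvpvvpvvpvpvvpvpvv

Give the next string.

From term 3 onward, concatenate the last term with the second-to-last: pv·v = pvv, pvv·pv = pvvpv, …
The next term joins pvvpvpvvpvvpvpvvpvpvv and pvvpvpvvpvvpv.

pvvpvpvvpvvpvpvvpvpvvpvvpvpvvpvvpv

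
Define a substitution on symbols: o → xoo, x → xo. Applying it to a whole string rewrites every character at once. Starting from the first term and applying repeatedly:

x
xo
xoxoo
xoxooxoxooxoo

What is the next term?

xoxooxoxooxooxoxooxoxooxooxoxooxoo

φ(xoxooxoxooxoo) expands symbol-by-symbol to xo xoo xo xoo xoo xo xoo xo xoo xoo xo xoo xoo; joining the 13 pieces gives the next term.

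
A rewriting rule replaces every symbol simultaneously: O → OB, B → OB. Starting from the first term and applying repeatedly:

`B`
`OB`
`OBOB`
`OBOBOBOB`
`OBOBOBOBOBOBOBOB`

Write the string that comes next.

Applying the rule to each of the 16 symbols of OBOBOBOBOBOBOBOB gives the pieces OB OB OB OB OB OB OB OB OB OB OB OB OB OB OB OB, which concatenate to the answer.

OBOBOBOBOBOBOBOBOBOBOBOBOBOBOBOB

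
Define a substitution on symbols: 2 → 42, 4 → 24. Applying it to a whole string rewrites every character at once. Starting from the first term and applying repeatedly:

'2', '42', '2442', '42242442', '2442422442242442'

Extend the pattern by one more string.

42242442244242242442422442242442

φ(2442422442242442) expands symbol-by-symbol to 42 24 24 42 24 42 42 24 24 42 42 24 42 24 24 42; joining the 16 pieces gives the next term.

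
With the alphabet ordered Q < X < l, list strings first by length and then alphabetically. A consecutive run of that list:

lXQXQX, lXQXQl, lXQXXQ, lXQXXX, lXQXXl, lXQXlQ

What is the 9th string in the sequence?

Advancing 3 positions from lXQXlQ through lXQXlQ → lXQXlX → lXQXll reaches term 9.

lXQlQQ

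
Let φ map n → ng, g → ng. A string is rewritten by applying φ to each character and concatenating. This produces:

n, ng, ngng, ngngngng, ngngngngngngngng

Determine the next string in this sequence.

Replace each of the 16 characters of ngngngngngngngng in place — ng ng ng ng ng ng ng ng ng ng ng ng ng ng ng ng — and concatenate.

ngngngngngngngngngngngngngngngng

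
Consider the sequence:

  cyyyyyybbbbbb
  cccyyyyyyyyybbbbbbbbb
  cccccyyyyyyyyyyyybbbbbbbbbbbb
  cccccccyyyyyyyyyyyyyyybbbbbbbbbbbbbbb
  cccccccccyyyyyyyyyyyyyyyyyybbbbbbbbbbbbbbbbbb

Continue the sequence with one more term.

Reading off run lengths: c runs 1, 3, 5, 7, 9; y runs 6, 9, 12, 15, 18; b runs 6, 9, 12, 15, 18 — each is linear in n (n = 1, 2, …).
Setting n = 6 gives 11, 21, 21 characters in each block.

cccccccccccyyyyyyyyyyyyyyyyyyyyybbbbbbbbbbbbbbbbbbbbb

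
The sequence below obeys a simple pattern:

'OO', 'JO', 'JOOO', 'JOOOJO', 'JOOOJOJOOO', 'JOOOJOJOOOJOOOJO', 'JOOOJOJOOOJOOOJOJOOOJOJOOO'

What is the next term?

Each term (from the third on) is the previous term followed by the one before it: term 3 = JO·OO = JOOO.
Continuing: JOOOJOJOOOJOOOJOJOOOJOJOOO · JOOOJOJOOOJOOOJO gives term 8.

JOOOJOJOOOJOOOJOJOOOJOJOOOJOOOJOJOOOJOOOJO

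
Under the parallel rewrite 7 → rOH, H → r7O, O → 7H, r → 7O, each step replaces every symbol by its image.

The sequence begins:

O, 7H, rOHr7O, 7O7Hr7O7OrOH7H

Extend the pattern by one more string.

rOH7HrOHr7O7OrOH7HrOH7H7O7Hr7OrOHr7O

Applying the rule to each of the 14 symbols of 7O7Hr7O7OrOH7H gives the pieces rOH 7H rOH r7O 7O rOH 7H rOH 7H 7O 7H r7O rOH r7O, which concatenate to the answer.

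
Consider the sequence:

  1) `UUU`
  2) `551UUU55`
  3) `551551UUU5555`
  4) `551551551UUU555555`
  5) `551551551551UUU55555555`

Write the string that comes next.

551551551551551UUU5555555555

Every step adds 551 to the front and 55 to the end of the previous string.
So the next term is 551·551551551551UUU55555555·55.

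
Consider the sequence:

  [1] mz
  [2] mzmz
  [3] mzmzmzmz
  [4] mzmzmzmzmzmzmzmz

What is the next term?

mzmzmzmzmzmzmzmzmzmzmzmzmzmzmzmz

Each string is two copies of the previous one concatenated.
So the next term is two copies of mzmzmzmzmzmzmzmz.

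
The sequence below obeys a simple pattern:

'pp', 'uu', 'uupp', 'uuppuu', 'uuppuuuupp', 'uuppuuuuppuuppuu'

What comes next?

Each term (from the third on) is the previous term followed by the one before it: term 3 = uu·pp = uupp.
The next term joins uuppuuuuppuuppuu and uuppuuuupp.

uuppuuuuppuuppuuuuppuuuupp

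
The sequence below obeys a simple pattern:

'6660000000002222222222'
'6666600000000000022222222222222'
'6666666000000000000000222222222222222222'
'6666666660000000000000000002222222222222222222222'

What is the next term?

6666666666600000000000000000000022222222222222222222222222

Term n consists of 2n-1 6's, followed by 3n+3 0's, followed by 4n+2 2's, where the shown terms are n = 2, 3, 4, 5.
For the next term, n = 6, so the run lengths are 11, 21, 26.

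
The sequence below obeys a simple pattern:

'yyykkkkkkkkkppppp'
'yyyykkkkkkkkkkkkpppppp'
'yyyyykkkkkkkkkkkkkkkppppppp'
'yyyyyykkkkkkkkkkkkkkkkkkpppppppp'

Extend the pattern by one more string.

yyyyyyykkkkkkkkkkkkkkkkkkkkkppppppppp

Term n consists of n y's, followed by 3n k's, followed by n+2 p's, where the shown terms are n = 3, 4, 5, 6.
At n = 7 the blocks have lengths 7, 21, 9.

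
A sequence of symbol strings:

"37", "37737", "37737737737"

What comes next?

37737737737737737737737

s(k+1) = s(k)·7·s(k) — each term doubles the last with '7' between the halves.
One more doubling of 37737737737 gives the answer.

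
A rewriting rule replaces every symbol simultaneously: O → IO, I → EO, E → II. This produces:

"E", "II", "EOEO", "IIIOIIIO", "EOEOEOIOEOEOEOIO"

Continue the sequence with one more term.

Applying the rule to each of the 16 symbols of EOEOEOIOEOEOEOIO gives the pieces II IO II IO II IO EO IO II IO II IO II IO EO IO, which concatenate to the answer.

IIIOIIIOIIIOEOIOIIIOIIIOIIIOEOIO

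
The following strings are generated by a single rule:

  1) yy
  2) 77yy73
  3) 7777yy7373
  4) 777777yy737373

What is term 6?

Each term wraps the previous one in 77 on the left and 73 on the right.
From 777777yy737373, 2 further steps: 777777yy737373 → 77777777yy73737373 → (answer).

7777777777yy7373737373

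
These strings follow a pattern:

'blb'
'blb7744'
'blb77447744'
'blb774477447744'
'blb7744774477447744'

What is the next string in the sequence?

blb77447744774477447744

The strings grow by a fixed suffix 7744 each time.
So the next term is blb7744774477447744·7744.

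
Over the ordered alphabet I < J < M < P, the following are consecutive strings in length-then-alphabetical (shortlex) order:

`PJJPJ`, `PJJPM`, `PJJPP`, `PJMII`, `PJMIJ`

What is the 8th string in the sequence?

Continuing the enumeration 3 steps past PJMIJ: PJMIJ → PJMIM → PJMIP → (answer).

PJMJI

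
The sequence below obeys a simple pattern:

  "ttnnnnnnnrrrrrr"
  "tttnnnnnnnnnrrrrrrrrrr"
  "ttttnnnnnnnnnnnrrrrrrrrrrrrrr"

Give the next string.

The n-th term is n t's then 2n+3 n's then 4n-2 r's, where the shown terms are n = 2, 3, 4.
For the next term, n = 5, so the run lengths are 5, 13, 18.

tttttnnnnnnnnnnnnnrrrrrrrrrrrrrrrrrr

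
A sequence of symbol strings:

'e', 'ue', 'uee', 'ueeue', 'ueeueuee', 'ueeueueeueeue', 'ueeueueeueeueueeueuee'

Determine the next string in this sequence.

From term 3 onward, concatenate the last term with the second-to-last: ue·e = uee, uee·ue = ueeue, …
The next term joins ueeueueeueeueueeueuee and ueeueueeueeue.

ueeueueeueeueueeueueeueeueueeueeue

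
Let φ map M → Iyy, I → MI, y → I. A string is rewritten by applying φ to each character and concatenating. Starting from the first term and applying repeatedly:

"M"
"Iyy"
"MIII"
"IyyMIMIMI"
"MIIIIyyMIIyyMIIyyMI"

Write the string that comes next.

IyyMIMIMIMIIIIyyMIMIIIIyyMIMIIIIyyMI

φ(MIIIIyyMIIyyMIIyyMI) expands symbol-by-symbol to Iyy MI MI MI MI I I Iyy MI MI I I Iyy MI MI I I Iyy MI; joining the 19 pieces gives the next term.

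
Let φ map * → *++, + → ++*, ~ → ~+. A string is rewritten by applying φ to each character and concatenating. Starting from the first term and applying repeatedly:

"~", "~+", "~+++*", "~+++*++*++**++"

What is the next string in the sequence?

φ(~+++*++*++**++) expands symbol-by-symbol to ~+ ++* ++* ++* *++ ++* ++* *++ ++* ++* *++ *++ ++* ++*; joining the 14 pieces gives the next term.

~+++*++*++**++++*++**++++*++**++*++++*++*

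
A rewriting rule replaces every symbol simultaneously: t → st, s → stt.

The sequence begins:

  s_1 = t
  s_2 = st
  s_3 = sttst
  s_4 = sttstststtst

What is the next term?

sttstststtststtststtstststtst

Expanding sttstststtst: s→stt, t→st, t→st, s→stt, t→st, s→stt, t→st, s→stt, t→st, t→st, s→stt, t→st. Concatenated: stt st st stt st stt st stt st st stt st.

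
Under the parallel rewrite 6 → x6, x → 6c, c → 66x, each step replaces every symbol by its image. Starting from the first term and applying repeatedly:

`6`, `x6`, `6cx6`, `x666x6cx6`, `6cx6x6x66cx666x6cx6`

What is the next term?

φ(6cx6x6x66cx666x6cx6) expands symbol-by-symbol to x6 66x 6c x6 6c x6 6c x6 x6 66x 6c x6 x6 x6 6c x6 66x 6c x6; joining the 19 pieces gives the next term.

x666x6cx66cx66cx6x666x6cx6x6x66cx666x6cx6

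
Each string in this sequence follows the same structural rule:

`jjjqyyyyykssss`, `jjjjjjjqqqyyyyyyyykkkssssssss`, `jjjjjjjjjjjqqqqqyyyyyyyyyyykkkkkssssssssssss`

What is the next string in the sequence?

Term n consists of 4n-1 j's, followed by 2n-1 q's, followed by 3n+2 y's, followed by 2n-1 k's, followed by 4n s's (n = 1, 2, …).
For the next term, n = 4, so the run lengths are 15, 7, 14, 7, 16.

jjjjjjjjjjjjjjjqqqqqqqyyyyyyyyyyyyyykkkkkkkssssssssssssssss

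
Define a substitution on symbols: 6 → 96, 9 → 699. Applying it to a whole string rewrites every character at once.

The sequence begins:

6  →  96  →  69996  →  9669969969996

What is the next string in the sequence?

6999696699699966996999669969969996

Replace each of the 13 characters of 9669969969996 in place — 699 96 96 699 699 96 699 699 96 699 699 699 96 — and concatenate.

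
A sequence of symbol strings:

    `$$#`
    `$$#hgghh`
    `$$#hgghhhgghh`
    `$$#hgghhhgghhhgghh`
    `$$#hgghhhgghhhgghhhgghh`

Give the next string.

$$#hgghhhgghhhgghhhgghhhgghh

The strings grow by a fixed suffix hgghh each time.
One more step from $$#hgghhhgghhhgghhhgghh gives the answer.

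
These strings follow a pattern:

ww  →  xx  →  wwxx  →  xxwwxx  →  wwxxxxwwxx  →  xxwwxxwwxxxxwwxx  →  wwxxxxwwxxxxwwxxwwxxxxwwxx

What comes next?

xxwwxxwwxxxxwwxxwwxxxxwwxxxxwwxxwwxxxxwwxx

Each term (from the third on) is the two preceding terms concatenated in order: term 3 = ww·xx = wwxx.
Continuing: xxwwxxwwxxxxwwxx · wwxxxxwwxxxxwwxxwwxxxxwwxx gives term 8.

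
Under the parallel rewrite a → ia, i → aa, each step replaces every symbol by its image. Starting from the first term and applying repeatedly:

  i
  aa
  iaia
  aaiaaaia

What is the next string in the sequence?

iaiaaaiaiaiaaaia

Rewriting each symbol of aaiaaaia: a→ia, a→ia, i→aa, a→ia, a→ia, a→ia, i→aa, a→ia, which concatenates to ia ia aa ia ia ia aa ia.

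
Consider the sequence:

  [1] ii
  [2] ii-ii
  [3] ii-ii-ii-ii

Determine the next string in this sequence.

ii-ii-ii-ii-ii-ii-ii-ii

Each string is two copies of the previous one joined by '-'.
So the next term is two copies of ii-ii-ii-ii with '-' between the halves.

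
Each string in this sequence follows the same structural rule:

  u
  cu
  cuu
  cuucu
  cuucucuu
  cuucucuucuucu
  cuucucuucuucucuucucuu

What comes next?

From term 3 onward, concatenate the last term with the second-to-last: cu·u = cuu, cuu·cu = cuucu, …
So term 8 is cuucucuucuucucuucucuu·cuucucuucuucu.

cuucucuucuucucuucucuucuucucuucuucu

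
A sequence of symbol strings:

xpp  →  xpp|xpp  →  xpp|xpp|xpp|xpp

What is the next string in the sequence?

Every step duplicates the string with '|' between the halves.
So the next term is two copies of xpp|xpp|xpp|xpp with '|' between the halves.

xpp|xpp|xpp|xpp|xpp|xpp|xpp|xpp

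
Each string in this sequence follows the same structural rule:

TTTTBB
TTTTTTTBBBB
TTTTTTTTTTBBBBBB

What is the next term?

Term n consists of 3n+1 T's, followed by 2n B's (n = 1, 2, …).
At n = 4 the blocks have lengths 13, 8.

TTTTTTTTTTTTTBBBBBBBB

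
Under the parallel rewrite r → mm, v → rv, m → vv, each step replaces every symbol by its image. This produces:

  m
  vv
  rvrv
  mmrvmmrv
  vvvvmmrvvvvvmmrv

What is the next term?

φ(vvvvmmrvvvvvmmrv) expands symbol-by-symbol to rv rv rv rv vv vv mm rv rv rv rv rv vv vv mm rv; joining the 16 pieces gives the next term.

rvrvrvrvvvvvmmrvrvrvrvrvvvvvmmrv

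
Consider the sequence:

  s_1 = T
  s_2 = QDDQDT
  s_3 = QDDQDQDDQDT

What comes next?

Each term is the previous one with QDDQD prepended.
One more step from QDDQDQDDQDT gives the answer.

QDDQDQDDQDQDDQDT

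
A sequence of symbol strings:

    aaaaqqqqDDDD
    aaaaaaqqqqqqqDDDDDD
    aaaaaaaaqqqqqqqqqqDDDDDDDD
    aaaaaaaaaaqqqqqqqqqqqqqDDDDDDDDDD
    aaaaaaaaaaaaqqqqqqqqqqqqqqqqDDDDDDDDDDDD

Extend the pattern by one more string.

aaaaaaaaaaaaaaqqqqqqqqqqqqqqqqqqqDDDDDDDDDDDDDD

The n-th term is 2n a's then 3n-2 q's then 2n D's, where the shown terms are n = 2, 3, 4, 5, 6.
For the next term, n = 7, so the run lengths are 14, 19, 14.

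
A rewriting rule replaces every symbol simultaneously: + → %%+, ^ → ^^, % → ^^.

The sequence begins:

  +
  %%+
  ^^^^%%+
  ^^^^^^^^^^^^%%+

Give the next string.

Rewriting the 15 symbols of ^^^^^^^^^^^^%%+ one by one yields ^^ ^^ ^^ ^^ ^^ ^^ ^^ ^^ ^^ ^^ ^^ ^^ ^^ ^^ %%+; concatenated:

^^^^^^^^^^^^^^^^^^^^^^^^^^^^%%+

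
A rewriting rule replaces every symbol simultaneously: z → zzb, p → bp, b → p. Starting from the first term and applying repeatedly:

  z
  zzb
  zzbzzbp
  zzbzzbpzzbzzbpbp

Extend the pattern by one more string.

Replace each of the 16 characters of zzbzzbpzzbzzbpbp in place — zzb zzb p zzb zzb p bp zzb zzb p zzb zzb p bp p bp — and concatenate.

zzbzzbpzzbzzbpbpzzbzzbpzzbzzbpbppbp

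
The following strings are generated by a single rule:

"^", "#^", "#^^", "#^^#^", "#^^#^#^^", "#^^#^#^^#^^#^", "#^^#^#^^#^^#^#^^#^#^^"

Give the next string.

#^^#^#^^#^^#^#^^#^#^^#^^#^#^^#^^#^

From term 3 onward, concatenate the last term with the second-to-last: #^·^ = #^^, #^^·#^ = #^^#^, …
So term 8 is #^^#^#^^#^^#^#^^#^#^^·#^^#^#^^#^^#^.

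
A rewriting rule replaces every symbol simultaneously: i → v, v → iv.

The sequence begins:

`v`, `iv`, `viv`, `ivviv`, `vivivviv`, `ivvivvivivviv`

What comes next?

Rewriting the 13 symbols of ivvivvivivviv one by one yields v iv iv v iv iv v iv v iv iv v iv; concatenated:

vivivvivivvivvivivviv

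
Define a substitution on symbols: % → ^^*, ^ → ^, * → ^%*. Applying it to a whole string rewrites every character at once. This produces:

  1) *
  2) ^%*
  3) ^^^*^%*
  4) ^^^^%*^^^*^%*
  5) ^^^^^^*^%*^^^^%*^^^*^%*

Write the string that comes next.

φ(^^^^^^*^%*^^^^%*^^^*^%*) expands symbol-by-symbol to ^ ^ ^ ^ ^ ^ ^%* ^ ^^* ^%* ^ ^ ^ ^ ^^* ^%* ^ ^ ^ ^%* ^ ^^* ^%*; joining the 23 pieces gives the next term.

^^^^^^^%*^^^*^%*^^^^^^*^%*^^^^%*^^^*^%*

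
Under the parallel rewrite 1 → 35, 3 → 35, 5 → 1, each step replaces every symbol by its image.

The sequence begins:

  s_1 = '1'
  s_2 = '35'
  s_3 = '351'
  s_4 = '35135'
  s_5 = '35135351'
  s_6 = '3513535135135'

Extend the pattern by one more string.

351353513513535135351

φ(3513535135135) expands symbol-by-symbol to 35 1 35 35 1 35 1 35 35 1 35 35 1; joining the 13 pieces gives the next term.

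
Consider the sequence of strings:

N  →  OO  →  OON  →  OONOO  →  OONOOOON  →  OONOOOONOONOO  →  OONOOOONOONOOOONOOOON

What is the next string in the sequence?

OONOOOONOONOOOONOOOONOONOOOONOONOO

Each term (from the third on) is the previous term followed by the one before it: term 3 = OO·N = OON.
So term 8 is OONOOOONOONOOOONOOOON·OONOOOONOONOO.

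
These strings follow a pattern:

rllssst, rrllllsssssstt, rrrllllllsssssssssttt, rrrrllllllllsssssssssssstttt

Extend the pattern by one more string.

Term n consists of n r's, followed by 2n l's, followed by 3n s's, followed by n t's (n = 1, 2, …).
At n = 5 the blocks have lengths 5, 10, 15, 5.

rrrrrllllllllllsssssssssssssssttttt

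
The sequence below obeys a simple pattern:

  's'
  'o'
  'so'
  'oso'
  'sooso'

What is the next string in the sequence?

Each term (from the third on) is the two preceding terms concatenated in order: term 3 = s·o = so.
The next term joins oso and sooso.

ososooso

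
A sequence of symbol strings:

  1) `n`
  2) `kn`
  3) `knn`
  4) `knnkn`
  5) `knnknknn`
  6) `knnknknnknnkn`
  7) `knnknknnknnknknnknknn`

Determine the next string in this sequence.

knnknknnknnknknnknknnknnknknnknnkn

Each term (from the third on) is the previous term followed by the one before it: term 3 = kn·n = knn.
Continuing: knnknknnknnknknnknknn · knnknknnknnkn gives term 8.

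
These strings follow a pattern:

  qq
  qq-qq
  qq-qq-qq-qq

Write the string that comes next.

qq-qq-qq-qq-qq-qq-qq-qq

Every step duplicates the string with '-' between the halves.
One more doubling of qq-qq-qq-qq gives the answer.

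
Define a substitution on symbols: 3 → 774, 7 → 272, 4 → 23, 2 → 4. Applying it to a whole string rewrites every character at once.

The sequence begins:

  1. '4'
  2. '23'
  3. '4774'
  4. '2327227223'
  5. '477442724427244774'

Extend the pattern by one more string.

Replace each of the 18 characters of 477442724427244774 in place — 23 272 272 23 23 4 272 4 23 23 4 272 4 23 23 272 272 23 — and concatenate.

23272272232342724232342724232327227223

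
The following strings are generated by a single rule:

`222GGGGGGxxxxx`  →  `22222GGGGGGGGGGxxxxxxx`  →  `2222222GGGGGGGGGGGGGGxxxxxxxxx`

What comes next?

Reading off run lengths: 2 runs 3, 5, 7; G runs 6, 10, 14; x runs 5, 7, 9 — each is linear in n, where the shown terms are n = 2, 3, 4.
At n = 5 the blocks have lengths 9, 18, 11.

222222222GGGGGGGGGGGGGGGGGGxxxxxxxxxxx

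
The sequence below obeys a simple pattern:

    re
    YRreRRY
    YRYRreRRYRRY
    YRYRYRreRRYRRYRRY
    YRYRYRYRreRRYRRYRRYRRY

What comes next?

s(k+1) = YR·s(k)·RRY, so each term gains YR as a prefix and RRY as a suffix.
So the next term is YR·YRYRYRYRreRRYRRYRRYRRY·RRY.

YRYRYRYRYRreRRYRRYRRYRRYRRY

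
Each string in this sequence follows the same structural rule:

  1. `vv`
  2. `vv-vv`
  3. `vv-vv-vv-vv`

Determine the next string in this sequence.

s(k+1) = s(k)·-·s(k) — each term doubles the last with '-' between the halves.
So the next term is two copies of vv-vv-vv-vv with '-' between the halves.

vv-vv-vv-vv-vv-vv-vv-vv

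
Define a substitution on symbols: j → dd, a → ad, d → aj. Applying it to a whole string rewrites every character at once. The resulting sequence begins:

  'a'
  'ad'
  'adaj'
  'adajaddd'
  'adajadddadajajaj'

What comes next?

Rewriting the 16 symbols of adajadddadajajaj one by one yields ad aj ad dd ad aj aj aj ad aj ad dd ad dd ad dd; concatenated:

adajadddadajajajadajadddadddaddd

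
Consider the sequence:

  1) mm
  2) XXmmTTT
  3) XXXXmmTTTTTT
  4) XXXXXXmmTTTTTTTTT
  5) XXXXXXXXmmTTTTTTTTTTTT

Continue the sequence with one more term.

s(k+1) = XX·s(k)·TTT, so each term gains XX as a prefix and TTT as a suffix.
Applying this once more to XXXXXXXXmmTTTTTTTTTTTT:

XXXXXXXXXXmmTTTTTTTTTTTTTTT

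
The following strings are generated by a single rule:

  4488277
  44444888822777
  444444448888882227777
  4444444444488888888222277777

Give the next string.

44444444444444888888888822222777777

Each string has the form 4^{3n-1} 8^{2n} 2^{n} 7^{n+1} (n = 1, 2, …).
At n = 5 the blocks have lengths 14, 10, 5, 6.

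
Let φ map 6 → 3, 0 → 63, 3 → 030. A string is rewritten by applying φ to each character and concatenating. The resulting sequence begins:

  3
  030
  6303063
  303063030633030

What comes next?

φ(303063030633030) expands symbol-by-symbol to 030 63 030 63 3 030 63 030 63 3 030 030 63 030 63; joining the 15 pieces gives the next term.

03063030633030630306330300306303063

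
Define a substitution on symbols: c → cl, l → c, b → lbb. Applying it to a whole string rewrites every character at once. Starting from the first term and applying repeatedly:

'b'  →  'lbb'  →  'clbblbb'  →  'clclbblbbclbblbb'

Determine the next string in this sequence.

Rewriting the 16 symbols of clclbblbbclbblbb one by one yields cl c cl c lbb lbb c lbb lbb cl c lbb lbb c lbb lbb; concatenated:

clcclclbblbbclbblbbclclbblbbclbblbb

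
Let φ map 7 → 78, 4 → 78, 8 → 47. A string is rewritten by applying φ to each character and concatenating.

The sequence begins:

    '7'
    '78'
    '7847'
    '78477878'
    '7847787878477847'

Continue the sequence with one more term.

Replace each of the 16 characters of 7847787878477847 in place — 78 47 78 78 78 47 78 47 78 47 78 78 78 47 78 78 — and concatenate.

78477878784778477847787878477878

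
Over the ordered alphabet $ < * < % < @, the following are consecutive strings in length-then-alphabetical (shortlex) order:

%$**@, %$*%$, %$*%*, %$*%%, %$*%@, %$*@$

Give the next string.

%$*@*

Find the rightmost character of %$*@$ below @, bump it to the next letter, and reset everything to its right to $.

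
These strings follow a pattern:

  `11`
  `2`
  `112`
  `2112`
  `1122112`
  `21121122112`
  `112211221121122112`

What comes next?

21121122112112211221121122112

From term 3 onward, concatenate the second-to-last term with the last: 11·2 = 112, 2·112 = 2112, …
Continuing: 21121122112 · 112211221121122112 gives term 8.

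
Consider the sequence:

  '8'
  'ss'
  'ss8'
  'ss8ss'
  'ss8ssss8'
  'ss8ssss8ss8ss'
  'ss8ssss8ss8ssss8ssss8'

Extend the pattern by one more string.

ss8ssss8ss8ssss8ssss8ss8ssss8ss8ss

From term 3 onward, concatenate the last term with the second-to-last: ss·8 = ss8, ss8·ss = ss8ss, …
The next term joins ss8ssss8ss8ssss8ssss8 and ss8ssss8ss8ss.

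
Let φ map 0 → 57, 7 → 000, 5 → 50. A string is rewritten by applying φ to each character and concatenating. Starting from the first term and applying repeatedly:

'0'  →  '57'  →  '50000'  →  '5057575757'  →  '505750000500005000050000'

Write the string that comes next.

Rewriting the 24 symbols of 505750000500005000050000 one by one yields 50 57 50 000 50 57 57 57 57 50 57 57 57 57 50 57 57 57 57 50 57 57 57 57; concatenated:

5057500005057575757505757575750575757575057575757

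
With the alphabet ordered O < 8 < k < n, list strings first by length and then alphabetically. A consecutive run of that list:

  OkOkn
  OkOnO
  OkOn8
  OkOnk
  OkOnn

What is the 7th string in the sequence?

Ok8O8

Advancing 2 positions from OkOnn through OkOnn → Ok8OO reaches term 7.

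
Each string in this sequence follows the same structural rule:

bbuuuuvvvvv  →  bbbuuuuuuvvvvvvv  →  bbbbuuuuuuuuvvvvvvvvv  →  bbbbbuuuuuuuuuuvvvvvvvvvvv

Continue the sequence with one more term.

Reading off run lengths: b runs 2, 3, 4, 5; u runs 4, 6, 8, 10; v runs 5, 7, 9, 11 — each is linear in n, where the shown terms are n = 2, 3, 4, 5.
At n = 6 the blocks have lengths 6, 12, 13.

bbbbbbuuuuuuuuuuuuvvvvvvvvvvvvv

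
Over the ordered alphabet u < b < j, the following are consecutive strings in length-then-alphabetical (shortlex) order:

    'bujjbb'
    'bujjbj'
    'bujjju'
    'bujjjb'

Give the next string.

bujjjj

Find the rightmost character of bujjjb below j, bump it to the next letter, and reset everything to its right to u.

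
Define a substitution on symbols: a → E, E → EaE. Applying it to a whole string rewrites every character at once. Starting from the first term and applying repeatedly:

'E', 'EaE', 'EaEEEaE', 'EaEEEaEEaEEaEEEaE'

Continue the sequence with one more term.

EaEEEaEEaEEaEEEaEEaEEEaEEaEEEaEEaEEaEEEaE

Replace each of the 17 characters of EaEEEaEEaEEaEEEaE in place — EaE E EaE EaE EaE E EaE EaE E EaE EaE E EaE EaE EaE E EaE — and concatenate.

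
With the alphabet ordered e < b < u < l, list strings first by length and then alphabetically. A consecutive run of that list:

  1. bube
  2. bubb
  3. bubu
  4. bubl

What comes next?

Treat bubl as a base-4 numeral over the given alphabet and add one, carrying through any trailing l's.

buue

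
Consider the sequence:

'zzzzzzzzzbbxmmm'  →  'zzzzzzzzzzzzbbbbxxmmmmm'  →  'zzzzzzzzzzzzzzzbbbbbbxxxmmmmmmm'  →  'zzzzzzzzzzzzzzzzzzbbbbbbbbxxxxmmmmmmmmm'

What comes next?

zzzzzzzzzzzzzzzzzzzzzbbbbbbbbbbxxxxxmmmmmmmmmmm

Each string has the form z^{3n+3} b^{2n-2} x^{n-1} m^{2n-1}, where the shown terms are n = 2, 3, 4, 5.
At n = 6 the blocks have lengths 21, 10, 5, 11.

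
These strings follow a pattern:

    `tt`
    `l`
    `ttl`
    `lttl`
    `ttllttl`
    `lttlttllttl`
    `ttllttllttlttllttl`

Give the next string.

lttlttllttlttllttllttlttllttl

Each term (from the third on) is the two preceding terms concatenated in order: term 3 = tt·l = ttl.
So term 8 is lttlttllttl·ttllttllttlttllttl.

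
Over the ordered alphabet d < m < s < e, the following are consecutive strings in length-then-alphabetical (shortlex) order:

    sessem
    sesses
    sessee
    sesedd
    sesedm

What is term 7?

Continuing the enumeration 2 steps past sesedm: sesedm → seseds → (answer).

sesede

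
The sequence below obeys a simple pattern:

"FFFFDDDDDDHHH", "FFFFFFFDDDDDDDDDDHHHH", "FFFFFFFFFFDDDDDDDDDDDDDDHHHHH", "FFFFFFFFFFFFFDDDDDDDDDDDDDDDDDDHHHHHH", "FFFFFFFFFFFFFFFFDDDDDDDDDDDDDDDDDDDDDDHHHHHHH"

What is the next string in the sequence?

FFFFFFFFFFFFFFFFFFFDDDDDDDDDDDDDDDDDDDDDDDDDDHHHHHHHH

Term n consists of 3n+1 F's, followed by 4n+2 D's, followed by n+2 H's (n = 1, 2, …).
Setting n = 6 gives 19, 26, 8 characters in each block.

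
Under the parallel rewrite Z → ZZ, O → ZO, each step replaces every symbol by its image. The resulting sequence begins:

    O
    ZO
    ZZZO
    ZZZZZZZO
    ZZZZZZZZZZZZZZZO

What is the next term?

Rewriting the 16 symbols of ZZZZZZZZZZZZZZZO one by one yields ZZ ZZ ZZ ZZ ZZ ZZ ZZ ZZ ZZ ZZ ZZ ZZ ZZ ZZ ZZ ZO; concatenated:

ZZZZZZZZZZZZZZZZZZZZZZZZZZZZZZZO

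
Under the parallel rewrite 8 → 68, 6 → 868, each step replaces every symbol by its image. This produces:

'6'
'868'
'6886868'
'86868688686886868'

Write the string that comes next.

Applying the rule to each of the 17 symbols of 86868688686886868 gives the pieces 68 868 68 868 68 868 68 68 868 68 868 68 68 868 68 868 68, which concatenate to the answer.

68868688686886868688686886868688686886868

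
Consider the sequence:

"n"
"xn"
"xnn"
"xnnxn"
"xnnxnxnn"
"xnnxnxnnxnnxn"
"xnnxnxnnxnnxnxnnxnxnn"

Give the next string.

xnnxnxnnxnnxnxnnxnxnnxnnxnxnnxnnxn

This is a Fibonacci-style word recurrence s(k) = s(k−1)·s(k−2): e.g. xn·n = xnn.
So term 8 is xnnxnxnnxnnxnxnnxnxnn·xnnxnxnnxnnxn.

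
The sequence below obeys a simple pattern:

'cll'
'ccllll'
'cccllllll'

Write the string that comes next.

Each string has the form c^{n} l^{2n} (n = 1, 2, …).
At n = 4 the blocks have lengths 4, 8.

ccccllllllll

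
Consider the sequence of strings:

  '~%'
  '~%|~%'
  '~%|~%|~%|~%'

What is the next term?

Each string is two copies of the previous one joined by '|'.
So the next term is two copies of ~%|~%|~%|~% with '|' between the halves.

~%|~%|~%|~%|~%|~%|~%|~%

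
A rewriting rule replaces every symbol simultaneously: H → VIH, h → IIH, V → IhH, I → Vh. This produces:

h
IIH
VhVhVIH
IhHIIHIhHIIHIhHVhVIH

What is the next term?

Rewriting the 20 symbols of IhHIIHIhHIIHIhHVhVIH one by one yields Vh IIH VIH Vh Vh VIH Vh IIH VIH Vh Vh VIH Vh IIH VIH IhH IIH IhH Vh VIH; concatenated:

VhIIHVIHVhVhVIHVhIIHVIHVhVhVIHVhIIHVIHIhHIIHIhHVhVIH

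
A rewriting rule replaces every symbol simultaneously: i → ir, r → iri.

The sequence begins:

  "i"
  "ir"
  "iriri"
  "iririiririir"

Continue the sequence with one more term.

Expanding iririiririir: i→ir, r→iri, i→ir, r→iri, i→ir, i→ir, r→iri, i→ir, r→iri, i→ir, i→ir, r→iri. Concatenated: ir iri ir iri ir ir iri ir iri ir ir iri.

iririiririiriririiririiririri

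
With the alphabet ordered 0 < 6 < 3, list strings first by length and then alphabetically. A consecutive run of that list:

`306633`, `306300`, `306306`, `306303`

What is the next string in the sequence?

The successor of 306303 increments the rightmost position that isn't already 3 and resets every position after it to 0.

306360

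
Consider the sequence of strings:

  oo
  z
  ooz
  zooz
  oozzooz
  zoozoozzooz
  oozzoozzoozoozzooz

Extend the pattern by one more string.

This is a Fibonacci-style word recurrence s(k) = s(k−2)·s(k−1): e.g. oo·z = ooz.
So term 8 is zoozoozzooz·oozzoozzoozoozzooz.

zoozoozzoozoozzoozzoozoozzooz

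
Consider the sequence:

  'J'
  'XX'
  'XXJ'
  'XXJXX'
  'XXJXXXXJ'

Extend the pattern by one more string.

XXJXXXXJXXJXX

From term 3 onward, concatenate the last term with the second-to-last: XX·J = XXJ, XXJ·XX = XXJXX, …
So term 6 is XXJXXXXJ·XXJXX.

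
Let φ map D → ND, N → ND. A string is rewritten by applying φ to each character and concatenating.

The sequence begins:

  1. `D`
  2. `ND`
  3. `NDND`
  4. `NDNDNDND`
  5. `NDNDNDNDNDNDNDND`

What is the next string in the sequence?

NDNDNDNDNDNDNDNDNDNDNDNDNDNDNDND

φ(NDNDNDNDNDNDNDND) expands symbol-by-symbol to ND ND ND ND ND ND ND ND ND ND ND ND ND ND ND ND; joining the 16 pieces gives the next term.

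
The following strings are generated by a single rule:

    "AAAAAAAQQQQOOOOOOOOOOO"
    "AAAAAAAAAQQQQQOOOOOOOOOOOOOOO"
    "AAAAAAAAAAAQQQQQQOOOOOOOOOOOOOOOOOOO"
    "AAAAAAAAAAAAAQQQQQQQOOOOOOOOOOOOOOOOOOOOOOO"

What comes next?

Each string has the form A^{2n+3} Q^{n+2} O^{4n+3}, where the shown terms are n = 2, 3, 4, 5.
Setting n = 6 gives 15, 8, 27 characters in each block.

AAAAAAAAAAAAAAAQQQQQQQQOOOOOOOOOOOOOOOOOOOOOOOOOOO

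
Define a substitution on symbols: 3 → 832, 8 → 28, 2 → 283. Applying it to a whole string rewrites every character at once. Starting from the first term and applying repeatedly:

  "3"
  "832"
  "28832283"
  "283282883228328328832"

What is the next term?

Rewriting the 21 symbols of 283282883228328328832 one by one yields 283 28 832 283 28 283 28 28 832 283 283 28 832 283 28 832 283 28 28 832 283; concatenated:

2832883228328283282883228328328832283288322832828832283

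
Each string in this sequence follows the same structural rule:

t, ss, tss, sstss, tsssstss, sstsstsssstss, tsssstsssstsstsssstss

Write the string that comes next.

Each term (from the third on) is the two preceding terms concatenated in order: term 3 = t·ss = tss.
Continuing: sstsstsssstss · tsssstsssstsstsssstss gives term 8.

sstsstsssstsstsssstsssstsstsssstss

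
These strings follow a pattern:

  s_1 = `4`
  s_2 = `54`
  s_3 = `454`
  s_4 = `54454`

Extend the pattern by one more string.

This is a Fibonacci-style word recurrence s(k) = s(k−2)·s(k−1): e.g. 4·54 = 454.
The next term joins 454 and 54454.

45454454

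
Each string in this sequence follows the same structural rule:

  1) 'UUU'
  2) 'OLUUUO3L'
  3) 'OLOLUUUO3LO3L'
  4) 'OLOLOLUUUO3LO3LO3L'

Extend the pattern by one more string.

s(k+1) = OL·s(k)·O3L, so each term gains OL as a prefix and O3L as a suffix.
Applying this once more to OLOLOLUUUO3LO3LO3L:

OLOLOLOLUUUO3LO3LO3LO3L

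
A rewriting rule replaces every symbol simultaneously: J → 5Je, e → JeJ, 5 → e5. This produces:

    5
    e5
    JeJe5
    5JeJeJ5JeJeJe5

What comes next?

Rewriting the 14 symbols of 5JeJeJ5JeJeJe5 one by one yields e5 5Je JeJ 5Je JeJ 5Je e5 5Je JeJ 5Je JeJ 5Je JeJ e5; concatenated:

e55JeJeJ5JeJeJ5Jee55JeJeJ5JeJeJ5JeJeJe5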